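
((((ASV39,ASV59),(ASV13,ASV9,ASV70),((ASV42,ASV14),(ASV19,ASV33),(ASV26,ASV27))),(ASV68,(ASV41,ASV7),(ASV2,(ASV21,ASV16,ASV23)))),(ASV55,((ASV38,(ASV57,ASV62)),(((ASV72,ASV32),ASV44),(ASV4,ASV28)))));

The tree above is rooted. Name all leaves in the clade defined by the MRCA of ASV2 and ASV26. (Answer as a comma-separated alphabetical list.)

ASV13, ASV14, ASV16, ASV19, ASV2, ASV21, ASV23, ASV26, ASV27, ASV33, ASV39, ASV41, ASV42, ASV59, ASV68, ASV7, ASV70, ASV9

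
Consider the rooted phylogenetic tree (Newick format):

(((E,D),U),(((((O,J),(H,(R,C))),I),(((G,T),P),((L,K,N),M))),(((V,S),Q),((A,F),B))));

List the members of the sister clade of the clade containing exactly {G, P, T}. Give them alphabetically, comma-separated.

K, L, M, N

The clade containing exactly {G, P, T} attaches to the tree at the node subtending (((G,T),P),((L,K,N),M)).
The other lineage descending from that same node — the sister group — is ((L,K,N),M); its 4 tips in alphabetical order are the answer.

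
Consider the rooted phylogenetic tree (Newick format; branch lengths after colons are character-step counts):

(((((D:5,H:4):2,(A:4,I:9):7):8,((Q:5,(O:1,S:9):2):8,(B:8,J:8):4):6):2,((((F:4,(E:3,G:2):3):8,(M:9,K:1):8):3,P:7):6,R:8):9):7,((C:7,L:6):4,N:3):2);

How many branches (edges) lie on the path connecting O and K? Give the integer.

10

The MRCA of O and K is the node subtending ((((D,H),(A,I)),((Q,(O,S)),(B,J))),((((F,(E,G)),(M,K)),P),R)).
From O up to that node: 5 branches. From K up to the same node: 5 branches. Total: 5 + 5 = 10.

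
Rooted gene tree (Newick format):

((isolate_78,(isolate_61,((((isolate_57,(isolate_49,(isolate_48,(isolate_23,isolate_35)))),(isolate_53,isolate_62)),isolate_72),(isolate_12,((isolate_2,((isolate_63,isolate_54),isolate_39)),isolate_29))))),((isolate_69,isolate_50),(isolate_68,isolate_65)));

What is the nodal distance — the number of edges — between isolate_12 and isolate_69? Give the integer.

8

The MRCA of isolate_12 and isolate_69 is the root of the tree.
From isolate_12 up to that node: 5 branches. From isolate_69 up to the same node: 3 branches. Total: 5 + 3 = 8.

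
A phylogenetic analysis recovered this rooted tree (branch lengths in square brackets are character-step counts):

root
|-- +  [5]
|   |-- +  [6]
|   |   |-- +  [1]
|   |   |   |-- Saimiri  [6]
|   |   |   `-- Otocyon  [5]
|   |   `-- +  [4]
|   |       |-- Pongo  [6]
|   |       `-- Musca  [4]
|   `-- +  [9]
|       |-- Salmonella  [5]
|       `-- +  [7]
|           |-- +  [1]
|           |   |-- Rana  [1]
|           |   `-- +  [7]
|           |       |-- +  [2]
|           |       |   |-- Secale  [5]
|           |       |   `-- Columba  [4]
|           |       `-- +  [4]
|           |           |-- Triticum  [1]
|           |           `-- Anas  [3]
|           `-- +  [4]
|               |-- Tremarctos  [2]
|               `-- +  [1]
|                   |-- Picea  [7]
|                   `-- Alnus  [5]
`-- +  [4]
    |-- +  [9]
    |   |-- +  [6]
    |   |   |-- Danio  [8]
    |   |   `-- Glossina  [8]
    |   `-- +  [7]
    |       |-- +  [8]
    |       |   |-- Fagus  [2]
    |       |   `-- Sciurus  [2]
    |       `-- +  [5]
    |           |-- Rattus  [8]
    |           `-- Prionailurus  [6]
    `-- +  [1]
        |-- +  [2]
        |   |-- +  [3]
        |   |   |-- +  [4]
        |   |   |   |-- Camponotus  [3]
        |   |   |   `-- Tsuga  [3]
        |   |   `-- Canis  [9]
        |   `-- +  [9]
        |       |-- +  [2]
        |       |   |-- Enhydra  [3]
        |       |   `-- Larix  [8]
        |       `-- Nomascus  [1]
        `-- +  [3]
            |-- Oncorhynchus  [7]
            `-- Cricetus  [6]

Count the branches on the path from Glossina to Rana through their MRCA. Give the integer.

9

The MRCA of Glossina and Rana is the root of the tree.
From Glossina up to that node: 4 branches. From Rana up to the same node: 5 branches. Total: 4 + 5 = 9.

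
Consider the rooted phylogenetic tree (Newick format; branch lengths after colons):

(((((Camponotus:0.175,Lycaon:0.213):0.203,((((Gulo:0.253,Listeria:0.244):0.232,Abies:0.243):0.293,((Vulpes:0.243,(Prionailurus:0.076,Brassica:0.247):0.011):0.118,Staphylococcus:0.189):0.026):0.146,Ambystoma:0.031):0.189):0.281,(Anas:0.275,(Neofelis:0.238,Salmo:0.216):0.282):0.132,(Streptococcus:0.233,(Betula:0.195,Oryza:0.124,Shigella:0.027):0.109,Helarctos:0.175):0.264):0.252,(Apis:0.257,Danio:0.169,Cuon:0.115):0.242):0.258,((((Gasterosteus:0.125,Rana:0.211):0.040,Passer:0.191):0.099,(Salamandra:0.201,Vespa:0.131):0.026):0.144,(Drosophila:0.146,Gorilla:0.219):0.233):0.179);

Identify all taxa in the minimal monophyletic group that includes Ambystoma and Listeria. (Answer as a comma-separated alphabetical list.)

Abies, Ambystoma, Brassica, Gulo, Listeria, Prionailurus, Staphylococcus, Vulpes

Tracing Ambystoma: it sits inside ((((Gulo,Listeria),Abies),((Vulpes,(Prionailurus,Brassica)),Staphylococcus)),Ambystoma).
Tracing Listeria: it sits inside (Gulo,Listeria).
The smallest clade enclosing both is ((((Gulo,Listeria),Abies),((Vulpes,(Prionailurus,Brassica)),Staphylococcus)),Ambystoma); the answer is its 8 terminal taxa in alphabetical order.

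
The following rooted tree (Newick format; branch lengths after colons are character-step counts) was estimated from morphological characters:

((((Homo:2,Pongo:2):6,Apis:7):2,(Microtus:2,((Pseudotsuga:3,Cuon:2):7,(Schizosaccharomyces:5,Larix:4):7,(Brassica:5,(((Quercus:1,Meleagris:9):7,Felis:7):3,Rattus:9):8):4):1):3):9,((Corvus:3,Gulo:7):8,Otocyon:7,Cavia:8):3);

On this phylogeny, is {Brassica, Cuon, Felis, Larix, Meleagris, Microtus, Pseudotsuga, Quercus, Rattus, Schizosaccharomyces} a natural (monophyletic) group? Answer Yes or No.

Yes

The most recent common ancestor of these taxa subtends (Microtus,((Pseudotsuga,Cuon),(Schizosaccharomyces,Larix),(Brassica,(((Quercus,Meleagris),Felis),Rattus)))).
That clade has exactly 10 tips — every listed taxon and nothing else — so the group is monophyletic.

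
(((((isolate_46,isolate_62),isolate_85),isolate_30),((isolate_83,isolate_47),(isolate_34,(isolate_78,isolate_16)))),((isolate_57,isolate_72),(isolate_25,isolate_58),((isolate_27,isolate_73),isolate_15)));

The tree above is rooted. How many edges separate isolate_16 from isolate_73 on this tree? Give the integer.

9

The MRCA of isolate_16 and isolate_73 is the root of the tree.
From isolate_16 up to that node: 5 branches. From isolate_73 up to the same node: 4 branches. Total: 5 + 4 = 9.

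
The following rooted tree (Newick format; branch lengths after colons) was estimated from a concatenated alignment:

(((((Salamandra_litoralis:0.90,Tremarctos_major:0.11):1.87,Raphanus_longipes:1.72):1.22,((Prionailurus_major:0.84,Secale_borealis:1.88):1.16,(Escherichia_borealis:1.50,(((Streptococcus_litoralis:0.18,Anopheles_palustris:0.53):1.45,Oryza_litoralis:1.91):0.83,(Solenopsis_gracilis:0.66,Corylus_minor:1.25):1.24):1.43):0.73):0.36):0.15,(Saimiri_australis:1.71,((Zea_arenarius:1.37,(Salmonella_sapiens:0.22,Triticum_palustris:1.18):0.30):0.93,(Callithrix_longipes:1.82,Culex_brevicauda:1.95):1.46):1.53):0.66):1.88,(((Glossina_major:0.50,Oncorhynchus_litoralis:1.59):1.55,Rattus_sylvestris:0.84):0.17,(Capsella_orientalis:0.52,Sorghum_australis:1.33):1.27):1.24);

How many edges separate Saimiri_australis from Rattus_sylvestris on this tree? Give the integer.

6

The MRCA of Saimiri_australis and Rattus_sylvestris is the root of the tree.
From Saimiri_australis up to that node: 3 branches. From Rattus_sylvestris up to the same node: 3 branches. Total: 3 + 3 = 6.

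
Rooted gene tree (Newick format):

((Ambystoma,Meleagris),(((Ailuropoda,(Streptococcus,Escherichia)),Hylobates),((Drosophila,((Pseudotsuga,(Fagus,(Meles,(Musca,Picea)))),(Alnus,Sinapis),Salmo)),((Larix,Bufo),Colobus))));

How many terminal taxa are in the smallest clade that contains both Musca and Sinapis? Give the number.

8

The MRCA of Musca and Sinapis is the node subtending ((Pseudotsuga,(Fagus,(Meles,(Musca,Picea)))),(Alnus,Sinapis),Salmo).
That clade contains 8 terminal taxa: Alnus, Fagus, Meles, Musca, Picea, Pseudotsuga, Salmo, Sinapis.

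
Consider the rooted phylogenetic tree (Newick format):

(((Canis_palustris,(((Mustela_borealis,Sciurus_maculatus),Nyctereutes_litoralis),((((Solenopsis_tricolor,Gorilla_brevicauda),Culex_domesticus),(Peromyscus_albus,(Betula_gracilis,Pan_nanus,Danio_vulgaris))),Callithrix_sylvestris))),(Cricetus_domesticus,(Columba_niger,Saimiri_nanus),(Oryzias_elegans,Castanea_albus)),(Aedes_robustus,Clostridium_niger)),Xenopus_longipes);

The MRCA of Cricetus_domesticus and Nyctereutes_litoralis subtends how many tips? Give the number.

The MRCA of Cricetus_domesticus and Nyctereutes_litoralis is the node subtending ((Canis_palustris,(((Mustela_borealis,Sciurus_maculatus),Nyctereutes_litoralis),((((Solenopsis_tricolor,Gorilla_brevicauda),Culex_domesticus),(Peromyscus_albus,(Betula_gracilis,Pan_nanus,Danio_vulgaris))),Callithrix_sylvestris))),(Cricetus_domesticus,(Columba_niger,Saimiri_nanus),(Oryzias_elegans,Castanea_albus)),(Aedes_robustus,Clostridium_niger)).
That clade contains 19 terminal taxa: Aedes_robustus, Betula_gracilis, Callithrix_sylvestris, Canis_palustris, Castanea_albus, Clostridium_niger, Columba_niger, Cricetus_domesticus, Culex_domesticus, Danio_vulgaris, Gorilla_brevicauda, Mustela_borealis, Nyctereutes_litoralis, Oryzias_elegans, Pan_nanus, Peromyscus_albus, Saimiri_nanus, Sciurus_maculatus, Solenopsis_tricolor.

19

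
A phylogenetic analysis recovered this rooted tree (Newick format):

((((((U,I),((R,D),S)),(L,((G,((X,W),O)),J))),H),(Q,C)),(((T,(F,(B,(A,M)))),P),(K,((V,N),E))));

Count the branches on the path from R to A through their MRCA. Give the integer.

14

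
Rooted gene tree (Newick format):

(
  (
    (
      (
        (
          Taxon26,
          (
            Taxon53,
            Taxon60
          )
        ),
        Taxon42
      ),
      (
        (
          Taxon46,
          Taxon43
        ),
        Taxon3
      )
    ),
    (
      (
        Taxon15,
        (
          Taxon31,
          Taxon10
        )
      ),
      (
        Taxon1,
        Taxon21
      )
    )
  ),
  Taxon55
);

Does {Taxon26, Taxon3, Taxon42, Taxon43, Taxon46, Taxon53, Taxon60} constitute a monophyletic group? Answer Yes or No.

The most recent common ancestor of these taxa subtends (((Taxon26,(Taxon53,Taxon60)),Taxon42),((Taxon46,Taxon43),Taxon3)).
That clade has exactly 7 tips — every listed taxon and nothing else — so the group is monophyletic.

Yes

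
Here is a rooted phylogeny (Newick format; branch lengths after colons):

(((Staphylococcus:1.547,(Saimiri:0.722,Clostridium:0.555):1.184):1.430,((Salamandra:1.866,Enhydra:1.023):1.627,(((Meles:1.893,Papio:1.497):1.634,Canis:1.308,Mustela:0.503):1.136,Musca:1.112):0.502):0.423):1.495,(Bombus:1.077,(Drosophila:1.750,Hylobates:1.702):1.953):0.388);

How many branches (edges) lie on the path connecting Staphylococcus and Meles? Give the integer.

7

The MRCA of Staphylococcus and Meles is the node subtending ((Staphylococcus,(Saimiri,Clostridium)),((Salamandra,Enhydra),(((Meles,Papio),Canis,Mustela),Musca))).
From Staphylococcus up to that node: 2 branches. From Meles up to the same node: 5 branches. Total: 2 + 5 = 7.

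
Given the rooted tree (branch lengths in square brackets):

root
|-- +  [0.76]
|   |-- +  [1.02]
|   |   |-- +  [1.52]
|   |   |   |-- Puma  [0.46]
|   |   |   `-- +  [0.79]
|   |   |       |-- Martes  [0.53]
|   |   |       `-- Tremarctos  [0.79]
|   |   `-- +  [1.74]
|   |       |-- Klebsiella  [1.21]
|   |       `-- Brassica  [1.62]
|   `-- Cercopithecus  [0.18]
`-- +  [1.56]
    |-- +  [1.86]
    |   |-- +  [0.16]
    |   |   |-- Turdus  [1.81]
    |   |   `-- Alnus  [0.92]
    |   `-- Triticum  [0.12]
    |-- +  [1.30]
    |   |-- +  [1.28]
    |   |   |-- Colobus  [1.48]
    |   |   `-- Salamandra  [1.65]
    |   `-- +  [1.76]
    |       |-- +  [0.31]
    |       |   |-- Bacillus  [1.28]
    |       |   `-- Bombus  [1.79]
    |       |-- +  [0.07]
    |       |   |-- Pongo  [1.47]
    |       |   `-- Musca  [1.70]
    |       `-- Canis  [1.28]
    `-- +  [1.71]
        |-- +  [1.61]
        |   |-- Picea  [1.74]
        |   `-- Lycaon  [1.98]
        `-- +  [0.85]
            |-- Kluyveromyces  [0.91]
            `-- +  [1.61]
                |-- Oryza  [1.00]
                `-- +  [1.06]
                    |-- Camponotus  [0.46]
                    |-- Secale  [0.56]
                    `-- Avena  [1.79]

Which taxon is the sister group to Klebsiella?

Brassica

Klebsiella attaches to the tree at the node subtending (Klebsiella,Brassica).
The other lineage descending from that same node — the sister group — is the single tip Brassica.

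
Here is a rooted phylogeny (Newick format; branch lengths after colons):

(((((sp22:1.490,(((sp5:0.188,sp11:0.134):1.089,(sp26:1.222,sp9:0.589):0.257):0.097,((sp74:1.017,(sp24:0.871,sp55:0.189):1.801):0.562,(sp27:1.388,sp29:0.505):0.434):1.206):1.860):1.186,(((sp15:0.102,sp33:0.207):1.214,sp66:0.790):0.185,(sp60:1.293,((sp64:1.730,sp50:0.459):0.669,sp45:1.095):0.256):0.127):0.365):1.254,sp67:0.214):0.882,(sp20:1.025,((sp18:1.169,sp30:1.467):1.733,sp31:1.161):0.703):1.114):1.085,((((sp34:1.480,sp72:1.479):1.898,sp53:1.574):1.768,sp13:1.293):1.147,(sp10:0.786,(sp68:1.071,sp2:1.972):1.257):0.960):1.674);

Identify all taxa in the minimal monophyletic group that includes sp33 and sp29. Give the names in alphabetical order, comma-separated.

Tracing sp33: it sits inside (sp15,sp33).
Tracing sp29: it sits inside (sp27,sp29).
The smallest clade enclosing both is ((sp22,(((sp5,sp11),(sp26,sp9)),((sp74,(sp24,sp55)),(sp27,sp29)))),(((sp15,sp33),sp66),(sp60,((sp64,sp50),sp45)))); the answer is its 17 terminal taxa in alphabetical order.

sp11, sp15, sp22, sp24, sp26, sp27, sp29, sp33, sp45, sp5, sp50, sp55, sp60, sp64, sp66, sp74, sp9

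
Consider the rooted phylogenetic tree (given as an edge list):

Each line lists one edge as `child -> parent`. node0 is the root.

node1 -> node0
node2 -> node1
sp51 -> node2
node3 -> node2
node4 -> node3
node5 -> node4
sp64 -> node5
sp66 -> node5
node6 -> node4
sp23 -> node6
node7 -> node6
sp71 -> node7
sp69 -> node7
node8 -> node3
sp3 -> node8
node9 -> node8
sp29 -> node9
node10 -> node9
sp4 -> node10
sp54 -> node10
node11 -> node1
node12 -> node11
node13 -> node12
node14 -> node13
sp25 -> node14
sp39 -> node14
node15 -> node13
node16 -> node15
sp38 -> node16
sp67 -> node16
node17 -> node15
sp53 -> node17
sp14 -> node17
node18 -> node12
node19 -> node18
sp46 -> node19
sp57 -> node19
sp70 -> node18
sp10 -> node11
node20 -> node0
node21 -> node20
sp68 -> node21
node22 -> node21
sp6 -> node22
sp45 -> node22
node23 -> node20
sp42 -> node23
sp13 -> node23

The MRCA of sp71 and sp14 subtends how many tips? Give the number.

20

The MRCA of sp71 and sp14 is the node subtending ((sp51,(((sp64,sp66),(sp23,(sp71,sp69))),(sp3,(sp29,(sp4,sp54))))),((((sp25,sp39),((sp38,sp67),(sp53,sp14))),((sp46,sp57),sp70)),sp10)).
That clade contains 20 terminal taxa: sp10, sp14, sp23, sp25, sp29, sp3, sp38, sp39, sp4, sp46, sp51, sp53, sp54, sp57, sp64, sp66, sp67, sp69, sp70, sp71.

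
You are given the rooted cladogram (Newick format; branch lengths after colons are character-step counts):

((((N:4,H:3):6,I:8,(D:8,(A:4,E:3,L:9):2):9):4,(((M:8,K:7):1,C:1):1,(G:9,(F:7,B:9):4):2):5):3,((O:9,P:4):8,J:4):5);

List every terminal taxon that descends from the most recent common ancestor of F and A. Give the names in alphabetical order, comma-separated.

A, B, C, D, E, F, G, H, I, K, L, M, N

Tracing F: it sits inside (F,B).
Tracing A: it sits inside (A,E,L).
The smallest clade enclosing both is (((N,H),I,(D,(A,E,L))),(((M,K),C),(G,(F,B)))); the answer is its 13 terminal taxa in alphabetical order.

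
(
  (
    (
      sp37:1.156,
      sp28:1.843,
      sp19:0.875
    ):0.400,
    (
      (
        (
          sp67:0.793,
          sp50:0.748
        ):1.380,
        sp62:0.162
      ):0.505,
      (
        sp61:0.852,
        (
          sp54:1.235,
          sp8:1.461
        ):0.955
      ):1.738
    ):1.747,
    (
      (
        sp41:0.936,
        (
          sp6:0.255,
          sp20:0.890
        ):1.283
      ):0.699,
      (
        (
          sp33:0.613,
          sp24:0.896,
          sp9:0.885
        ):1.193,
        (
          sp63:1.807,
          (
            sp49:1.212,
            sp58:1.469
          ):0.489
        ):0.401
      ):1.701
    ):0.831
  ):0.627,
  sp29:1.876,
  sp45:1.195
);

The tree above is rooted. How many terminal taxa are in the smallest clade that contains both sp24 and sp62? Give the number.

18

The MRCA of sp24 and sp62 is the node subtending ((sp37,sp28,sp19),(((sp67,sp50),sp62),(sp61,(sp54,sp8))),((sp41,(sp6,sp20)),((sp33,sp24,sp9),(sp63,(sp49,sp58))))).
That clade contains 18 terminal taxa: sp19, sp20, sp24, sp28, sp33, sp37, sp41, sp49, sp50, sp54, sp58, sp6, sp61, sp62, sp63, sp67, sp8, sp9.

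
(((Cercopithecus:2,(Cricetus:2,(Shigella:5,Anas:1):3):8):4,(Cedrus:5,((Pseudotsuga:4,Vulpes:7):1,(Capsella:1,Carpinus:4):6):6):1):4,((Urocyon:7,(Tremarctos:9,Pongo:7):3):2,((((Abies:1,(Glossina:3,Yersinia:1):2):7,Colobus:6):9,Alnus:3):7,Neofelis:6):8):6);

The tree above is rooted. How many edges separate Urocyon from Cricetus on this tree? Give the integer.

The MRCA of Urocyon and Cricetus is the root of the tree.
From Urocyon up to that node: 3 branches. From Cricetus up to the same node: 4 branches. Total: 3 + 4 = 7.

7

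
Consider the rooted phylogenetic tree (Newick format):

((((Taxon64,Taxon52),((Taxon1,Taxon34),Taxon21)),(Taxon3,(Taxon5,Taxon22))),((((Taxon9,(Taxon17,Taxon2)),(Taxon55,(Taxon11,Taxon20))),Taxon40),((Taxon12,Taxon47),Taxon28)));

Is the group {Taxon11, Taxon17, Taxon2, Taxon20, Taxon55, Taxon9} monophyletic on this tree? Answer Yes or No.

Yes

The most recent common ancestor of these taxa subtends ((Taxon9,(Taxon17,Taxon2)),(Taxon55,(Taxon11,Taxon20))).
That clade has exactly 6 tips — every listed taxon and nothing else — so the group is monophyletic.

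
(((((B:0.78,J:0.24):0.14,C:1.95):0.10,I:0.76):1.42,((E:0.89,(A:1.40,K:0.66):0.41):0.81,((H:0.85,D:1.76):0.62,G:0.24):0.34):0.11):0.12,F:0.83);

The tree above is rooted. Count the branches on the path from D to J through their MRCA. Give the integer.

8

The MRCA of D and J is the node subtending ((((B,J),C),I),((E,(A,K)),((H,D),G))).
From D up to that node: 4 branches. From J up to the same node: 4 branches. Total: 4 + 4 = 8.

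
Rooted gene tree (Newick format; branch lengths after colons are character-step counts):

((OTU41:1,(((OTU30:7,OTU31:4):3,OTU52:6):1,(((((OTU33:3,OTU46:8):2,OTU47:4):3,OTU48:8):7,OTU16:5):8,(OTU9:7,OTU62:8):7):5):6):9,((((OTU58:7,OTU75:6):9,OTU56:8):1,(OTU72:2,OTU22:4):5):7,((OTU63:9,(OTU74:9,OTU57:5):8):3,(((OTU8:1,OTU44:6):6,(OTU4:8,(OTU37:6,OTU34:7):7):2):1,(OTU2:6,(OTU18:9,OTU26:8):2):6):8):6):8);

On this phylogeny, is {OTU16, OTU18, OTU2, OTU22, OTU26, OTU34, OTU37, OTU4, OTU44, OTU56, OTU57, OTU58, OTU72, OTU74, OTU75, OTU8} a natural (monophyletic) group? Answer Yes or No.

The MRCA of the listed taxa is the root, so the smallest clade containing them is the whole tree.
That clade also contains OTU30, OTU31, OTU33, OTU41, OTU46, OTU47, OTU48, OTU52, OTU62, OTU63, OTU9, which are not in the proposed group, so the group is not monophyletic.

No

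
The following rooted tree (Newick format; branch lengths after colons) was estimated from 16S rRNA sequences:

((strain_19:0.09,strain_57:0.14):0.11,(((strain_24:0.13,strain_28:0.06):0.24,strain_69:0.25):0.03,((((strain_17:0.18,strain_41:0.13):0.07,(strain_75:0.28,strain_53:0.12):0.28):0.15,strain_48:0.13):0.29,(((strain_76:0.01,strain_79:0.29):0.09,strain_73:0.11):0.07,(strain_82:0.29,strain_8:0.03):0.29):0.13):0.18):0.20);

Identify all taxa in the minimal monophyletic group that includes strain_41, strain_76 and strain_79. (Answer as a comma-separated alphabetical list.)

Tracing strain_41: it sits inside (strain_17,strain_41).
Tracing strain_76: it sits inside (strain_76,strain_79).
Tracing strain_79: it sits inside (strain_76,strain_79).
The smallest clade enclosing all 3 is ((((strain_17,strain_41),(strain_75,strain_53)),strain_48),(((strain_76,strain_79),strain_73),(strain_82,strain_8))); the answer is its 10 terminal taxa in alphabetical order.

strain_17, strain_41, strain_48, strain_53, strain_73, strain_75, strain_76, strain_79, strain_8, strain_82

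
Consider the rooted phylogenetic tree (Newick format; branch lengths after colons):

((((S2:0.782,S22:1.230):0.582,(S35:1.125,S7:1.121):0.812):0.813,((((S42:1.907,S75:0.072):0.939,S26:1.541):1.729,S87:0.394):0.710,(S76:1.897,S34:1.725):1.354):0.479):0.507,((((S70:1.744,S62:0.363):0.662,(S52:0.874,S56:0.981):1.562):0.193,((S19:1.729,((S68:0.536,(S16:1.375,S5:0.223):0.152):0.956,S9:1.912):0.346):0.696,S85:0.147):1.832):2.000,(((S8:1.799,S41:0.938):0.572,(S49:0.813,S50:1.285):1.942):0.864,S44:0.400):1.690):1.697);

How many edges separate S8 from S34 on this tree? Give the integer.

9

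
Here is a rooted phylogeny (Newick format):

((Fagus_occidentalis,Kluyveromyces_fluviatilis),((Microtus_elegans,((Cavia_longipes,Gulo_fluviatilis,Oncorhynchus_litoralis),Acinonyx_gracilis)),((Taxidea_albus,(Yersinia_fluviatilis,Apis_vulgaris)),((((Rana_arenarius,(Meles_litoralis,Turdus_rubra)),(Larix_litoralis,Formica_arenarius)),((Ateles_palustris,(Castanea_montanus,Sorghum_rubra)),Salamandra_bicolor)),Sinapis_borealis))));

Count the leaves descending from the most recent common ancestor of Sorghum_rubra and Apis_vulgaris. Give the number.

13

The MRCA of Sorghum_rubra and Apis_vulgaris is the node subtending ((Taxidea_albus,(Yersinia_fluviatilis,Apis_vulgaris)),((((Rana_arenarius,(Meles_litoralis,Turdus_rubra)),(Larix_litoralis,Formica_arenarius)),((Ateles_palustris,(Castanea_montanus,Sorghum_rubra)),Salamandra_bicolor)),Sinapis_borealis)).
That clade contains 13 terminal taxa: Apis_vulgaris, Ateles_palustris, Castanea_montanus, Formica_arenarius, Larix_litoralis, Meles_litoralis, Rana_arenarius, Salamandra_bicolor, Sinapis_borealis, Sorghum_rubra, Taxidea_albus, Turdus_rubra, Yersinia_fluviatilis.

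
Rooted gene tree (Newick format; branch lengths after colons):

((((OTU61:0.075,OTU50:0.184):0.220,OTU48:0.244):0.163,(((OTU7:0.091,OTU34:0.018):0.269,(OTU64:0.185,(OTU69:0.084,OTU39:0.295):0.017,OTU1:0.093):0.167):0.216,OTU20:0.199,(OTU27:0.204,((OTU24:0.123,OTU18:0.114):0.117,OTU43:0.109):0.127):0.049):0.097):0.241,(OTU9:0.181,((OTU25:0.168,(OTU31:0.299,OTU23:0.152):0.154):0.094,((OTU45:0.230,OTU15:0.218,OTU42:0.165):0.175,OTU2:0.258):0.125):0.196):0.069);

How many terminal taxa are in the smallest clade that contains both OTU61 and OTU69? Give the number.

The MRCA of OTU61 and OTU69 is the node subtending (((OTU61,OTU50),OTU48),(((OTU7,OTU34),(OTU64,(OTU69,OTU39),OTU1)),OTU20,(OTU27,((OTU24,OTU18),OTU43)))).
That clade contains 14 terminal taxa: OTU1, OTU18, OTU20, OTU24, OTU27, OTU34, OTU39, OTU43, OTU48, OTU50, OTU61, OTU64, OTU69, OTU7.

14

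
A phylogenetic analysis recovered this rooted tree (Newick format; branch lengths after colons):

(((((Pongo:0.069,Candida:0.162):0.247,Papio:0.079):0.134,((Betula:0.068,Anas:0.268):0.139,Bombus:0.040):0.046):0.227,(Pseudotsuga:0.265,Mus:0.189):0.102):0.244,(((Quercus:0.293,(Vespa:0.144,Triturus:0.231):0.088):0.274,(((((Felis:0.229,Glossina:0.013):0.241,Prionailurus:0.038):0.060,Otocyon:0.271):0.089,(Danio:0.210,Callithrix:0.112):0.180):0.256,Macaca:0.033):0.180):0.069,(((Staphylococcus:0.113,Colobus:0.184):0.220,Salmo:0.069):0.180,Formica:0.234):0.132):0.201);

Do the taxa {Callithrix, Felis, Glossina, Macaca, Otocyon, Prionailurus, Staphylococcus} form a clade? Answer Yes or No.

The MRCA of the listed taxa subtends (((Quercus,(Vespa,Triturus)),(((((Felis,Glossina),Prionailurus),Otocyon),(Danio,Callithrix)),Macaca)),(((Staphylococcus,Colobus),Salmo),Formica)).
That clade also contains Colobus, Danio, Formica, Quercus, Salmo, Triturus, Vespa, which are not in the proposed group, so the group is not monophyletic.

No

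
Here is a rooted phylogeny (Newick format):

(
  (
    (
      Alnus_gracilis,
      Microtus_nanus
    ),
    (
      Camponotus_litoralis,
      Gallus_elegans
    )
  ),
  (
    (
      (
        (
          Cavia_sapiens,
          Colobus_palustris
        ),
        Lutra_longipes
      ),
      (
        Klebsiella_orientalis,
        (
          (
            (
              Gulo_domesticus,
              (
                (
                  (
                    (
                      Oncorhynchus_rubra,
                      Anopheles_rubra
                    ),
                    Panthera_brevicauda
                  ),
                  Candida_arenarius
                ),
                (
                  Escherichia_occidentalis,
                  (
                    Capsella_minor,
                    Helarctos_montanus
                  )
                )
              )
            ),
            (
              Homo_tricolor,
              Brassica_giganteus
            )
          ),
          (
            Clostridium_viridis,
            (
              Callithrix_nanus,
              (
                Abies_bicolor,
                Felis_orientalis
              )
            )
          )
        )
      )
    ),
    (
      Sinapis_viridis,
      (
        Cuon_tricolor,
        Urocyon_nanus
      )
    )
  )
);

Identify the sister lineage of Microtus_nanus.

Microtus_nanus attaches to the tree at the node subtending (Alnus_gracilis,Microtus_nanus).
The other lineage descending from that same node — the sister group — is the single tip Alnus_gracilis.

Alnus_gracilis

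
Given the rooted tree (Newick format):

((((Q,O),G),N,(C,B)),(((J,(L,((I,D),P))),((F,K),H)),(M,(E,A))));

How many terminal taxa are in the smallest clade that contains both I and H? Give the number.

8

The MRCA of I and H is the node subtending ((J,(L,((I,D),P))),((F,K),H)).
That clade contains 8 terminal taxa: D, F, H, I, J, K, L, P.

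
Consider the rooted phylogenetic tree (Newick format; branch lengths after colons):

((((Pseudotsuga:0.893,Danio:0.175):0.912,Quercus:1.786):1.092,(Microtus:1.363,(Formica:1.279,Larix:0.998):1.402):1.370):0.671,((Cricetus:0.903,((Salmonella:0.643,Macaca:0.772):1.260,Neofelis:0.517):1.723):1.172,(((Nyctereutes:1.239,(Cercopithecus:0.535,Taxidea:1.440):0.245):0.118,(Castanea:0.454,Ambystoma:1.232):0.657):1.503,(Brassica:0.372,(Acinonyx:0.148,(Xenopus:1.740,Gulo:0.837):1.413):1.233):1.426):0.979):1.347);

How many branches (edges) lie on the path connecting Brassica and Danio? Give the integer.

8

The MRCA of Brassica and Danio is the root of the tree.
From Brassica up to that node: 4 branches. From Danio up to the same node: 4 branches. Total: 4 + 4 = 8.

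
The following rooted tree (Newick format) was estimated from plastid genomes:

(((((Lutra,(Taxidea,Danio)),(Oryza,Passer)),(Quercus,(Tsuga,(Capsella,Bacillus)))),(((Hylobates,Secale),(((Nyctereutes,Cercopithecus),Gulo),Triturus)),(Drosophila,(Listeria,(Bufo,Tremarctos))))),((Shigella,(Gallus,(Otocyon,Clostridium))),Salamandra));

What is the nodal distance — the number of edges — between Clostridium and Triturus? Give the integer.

The MRCA of Clostridium and Triturus is the root of the tree.
From Clostridium up to that node: 5 branches. From Triturus up to the same node: 5 branches. Total: 5 + 5 = 10.

10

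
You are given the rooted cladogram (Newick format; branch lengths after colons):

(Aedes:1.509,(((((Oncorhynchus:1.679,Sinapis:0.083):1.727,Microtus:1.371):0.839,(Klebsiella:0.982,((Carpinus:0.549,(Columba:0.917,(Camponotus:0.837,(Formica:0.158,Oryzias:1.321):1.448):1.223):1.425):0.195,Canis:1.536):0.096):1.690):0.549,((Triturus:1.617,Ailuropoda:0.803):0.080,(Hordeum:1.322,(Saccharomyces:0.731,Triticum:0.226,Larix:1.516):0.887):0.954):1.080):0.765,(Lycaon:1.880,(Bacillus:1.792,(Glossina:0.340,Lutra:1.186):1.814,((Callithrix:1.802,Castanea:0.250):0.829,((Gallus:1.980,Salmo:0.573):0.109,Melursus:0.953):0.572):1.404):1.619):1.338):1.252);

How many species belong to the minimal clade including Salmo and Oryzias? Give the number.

25

The MRCA of Salmo and Oryzias is the node subtending (((((Oncorhynchus,Sinapis),Microtus),(Klebsiella,((Carpinus,(Columba,(Camponotus,(Formica,Oryzias)))),Canis))),((Triturus,Ailuropoda),(Hordeum,(Saccharomyces,Triticum,Larix)))),(Lycaon,(Bacillus,(Glossina,Lutra),((Callithrix,Castanea),((Gallus,Salmo),Melursus))))).
That clade contains 25 terminal taxa: Ailuropoda, Bacillus, Callithrix, Camponotus, Canis, Carpinus, Castanea, Columba, Formica, Gallus, Glossina, Hordeum, Klebsiella, Larix, Lutra, Lycaon, Melursus, Microtus, Oncorhynchus, Oryzias, Saccharomyces, Salmo, Sinapis, Triticum, Triturus.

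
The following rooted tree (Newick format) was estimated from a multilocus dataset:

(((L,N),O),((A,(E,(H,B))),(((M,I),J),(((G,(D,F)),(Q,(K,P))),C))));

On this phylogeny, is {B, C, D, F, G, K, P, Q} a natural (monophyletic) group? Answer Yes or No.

No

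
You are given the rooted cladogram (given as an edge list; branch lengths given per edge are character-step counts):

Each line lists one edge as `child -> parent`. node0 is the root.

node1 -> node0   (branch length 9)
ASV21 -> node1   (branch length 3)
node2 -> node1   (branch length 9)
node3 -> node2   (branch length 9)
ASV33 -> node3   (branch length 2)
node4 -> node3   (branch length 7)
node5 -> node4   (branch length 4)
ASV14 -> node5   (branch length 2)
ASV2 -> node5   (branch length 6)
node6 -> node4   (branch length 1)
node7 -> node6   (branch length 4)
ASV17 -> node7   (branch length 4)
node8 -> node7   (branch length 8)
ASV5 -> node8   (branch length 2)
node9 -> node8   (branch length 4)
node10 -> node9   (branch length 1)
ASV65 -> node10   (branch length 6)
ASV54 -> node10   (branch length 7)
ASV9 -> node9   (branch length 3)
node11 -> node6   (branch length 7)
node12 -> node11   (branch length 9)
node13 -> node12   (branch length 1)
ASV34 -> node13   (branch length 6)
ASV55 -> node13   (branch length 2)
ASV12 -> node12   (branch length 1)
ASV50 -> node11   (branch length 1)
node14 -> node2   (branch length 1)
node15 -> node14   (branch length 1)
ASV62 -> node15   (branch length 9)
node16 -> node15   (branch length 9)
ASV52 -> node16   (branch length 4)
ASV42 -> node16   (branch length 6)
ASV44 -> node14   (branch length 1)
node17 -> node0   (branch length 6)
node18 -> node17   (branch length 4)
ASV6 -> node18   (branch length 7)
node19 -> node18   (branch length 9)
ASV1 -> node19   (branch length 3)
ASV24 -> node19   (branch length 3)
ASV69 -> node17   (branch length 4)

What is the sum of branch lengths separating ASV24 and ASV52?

55

The path runs ASV24 → … → MRCA → … → ASV52; the MRCA is the root of the tree.
Branch lengths along that path: 3 + 9 + 4 + 6 + 9 + 9 + 1 + 1 + 9 + 4 = 55.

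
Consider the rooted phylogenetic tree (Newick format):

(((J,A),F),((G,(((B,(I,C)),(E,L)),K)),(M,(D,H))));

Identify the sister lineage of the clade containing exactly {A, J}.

The clade containing exactly {A, J} attaches to the tree at the node subtending ((J,A),F).
The other lineage descending from that same node — the sister group — is the single tip F.

F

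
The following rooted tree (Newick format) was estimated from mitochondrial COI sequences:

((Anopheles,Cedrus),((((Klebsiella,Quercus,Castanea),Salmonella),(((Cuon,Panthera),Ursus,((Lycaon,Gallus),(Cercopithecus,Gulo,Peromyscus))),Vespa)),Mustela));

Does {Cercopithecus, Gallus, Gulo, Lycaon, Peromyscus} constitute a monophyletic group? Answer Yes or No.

Yes

The most recent common ancestor of these taxa subtends ((Lycaon,Gallus),(Cercopithecus,Gulo,Peromyscus)).
That clade has exactly 5 tips — every listed taxon and nothing else — so the group is monophyletic.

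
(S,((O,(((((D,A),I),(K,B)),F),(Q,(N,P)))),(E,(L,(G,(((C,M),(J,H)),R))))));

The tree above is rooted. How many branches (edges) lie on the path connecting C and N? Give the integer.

The MRCA of C and N is the node subtending ((O,(((((D,A),I),(K,B)),F),(Q,(N,P)))),(E,(L,(G,(((C,M),(J,H)),R))))).
From C up to that node: 7 branches. From N up to the same node: 5 branches. Total: 7 + 5 = 12.

12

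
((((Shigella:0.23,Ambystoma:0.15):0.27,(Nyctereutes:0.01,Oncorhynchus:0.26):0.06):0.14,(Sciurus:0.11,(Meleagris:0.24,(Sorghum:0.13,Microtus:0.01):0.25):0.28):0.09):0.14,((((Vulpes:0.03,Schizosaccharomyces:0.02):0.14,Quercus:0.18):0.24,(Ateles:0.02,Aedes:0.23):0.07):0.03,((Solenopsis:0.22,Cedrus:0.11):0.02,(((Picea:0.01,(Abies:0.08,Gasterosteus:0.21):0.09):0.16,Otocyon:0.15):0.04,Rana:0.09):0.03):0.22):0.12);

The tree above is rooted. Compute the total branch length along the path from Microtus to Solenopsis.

1.35

The path runs Microtus → … → MRCA → … → Solenopsis; the MRCA is the root of the tree.
Branch lengths along that path: 0.01 + 0.25 + 0.28 + 0.09 + 0.14 + 0.12 + 0.22 + 0.02 + 0.22 = 1.35.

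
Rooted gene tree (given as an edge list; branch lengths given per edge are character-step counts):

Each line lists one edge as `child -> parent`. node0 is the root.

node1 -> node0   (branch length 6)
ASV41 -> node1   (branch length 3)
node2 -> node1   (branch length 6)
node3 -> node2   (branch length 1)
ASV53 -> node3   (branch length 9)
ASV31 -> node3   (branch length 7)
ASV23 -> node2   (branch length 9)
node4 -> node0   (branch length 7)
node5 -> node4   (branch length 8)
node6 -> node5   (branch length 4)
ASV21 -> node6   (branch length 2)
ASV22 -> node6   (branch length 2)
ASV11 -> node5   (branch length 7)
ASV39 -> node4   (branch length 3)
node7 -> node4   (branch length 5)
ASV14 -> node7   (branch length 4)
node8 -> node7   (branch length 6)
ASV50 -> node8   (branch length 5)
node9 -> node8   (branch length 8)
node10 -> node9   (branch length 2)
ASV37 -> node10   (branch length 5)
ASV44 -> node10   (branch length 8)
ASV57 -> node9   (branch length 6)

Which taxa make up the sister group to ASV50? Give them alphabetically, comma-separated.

ASV37, ASV44, ASV57

ASV50 attaches to the tree at the node subtending (ASV50,((ASV37,ASV44),ASV57)).
The other lineage descending from that same node — the sister group — is ((ASV37,ASV44),ASV57); its 3 tips in alphabetical order are the answer.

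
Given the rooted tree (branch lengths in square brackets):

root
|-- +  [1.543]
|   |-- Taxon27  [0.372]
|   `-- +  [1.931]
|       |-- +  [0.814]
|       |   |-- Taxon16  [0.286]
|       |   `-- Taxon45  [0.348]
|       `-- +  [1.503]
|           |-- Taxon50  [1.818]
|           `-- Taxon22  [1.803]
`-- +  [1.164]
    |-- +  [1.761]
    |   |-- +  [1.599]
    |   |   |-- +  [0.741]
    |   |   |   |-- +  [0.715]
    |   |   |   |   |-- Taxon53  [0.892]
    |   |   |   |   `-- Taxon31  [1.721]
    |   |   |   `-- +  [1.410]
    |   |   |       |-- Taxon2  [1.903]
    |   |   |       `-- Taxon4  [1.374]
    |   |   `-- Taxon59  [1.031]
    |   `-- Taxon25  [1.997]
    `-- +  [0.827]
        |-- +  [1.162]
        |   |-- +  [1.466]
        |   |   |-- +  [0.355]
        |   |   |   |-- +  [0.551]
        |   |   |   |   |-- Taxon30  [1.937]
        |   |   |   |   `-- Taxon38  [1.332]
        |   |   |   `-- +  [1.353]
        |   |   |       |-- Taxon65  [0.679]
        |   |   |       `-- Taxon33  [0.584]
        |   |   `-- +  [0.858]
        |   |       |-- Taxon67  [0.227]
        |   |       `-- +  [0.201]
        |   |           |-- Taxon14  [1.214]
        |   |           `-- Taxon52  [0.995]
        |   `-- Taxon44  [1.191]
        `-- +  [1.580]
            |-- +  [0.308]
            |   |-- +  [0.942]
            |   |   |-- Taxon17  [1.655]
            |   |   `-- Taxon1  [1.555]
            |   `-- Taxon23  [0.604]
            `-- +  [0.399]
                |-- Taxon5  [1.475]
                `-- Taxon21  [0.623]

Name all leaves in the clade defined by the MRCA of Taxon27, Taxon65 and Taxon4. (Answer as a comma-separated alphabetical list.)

Taxon1, Taxon14, Taxon16, Taxon17, Taxon2, Taxon21, Taxon22, Taxon23, Taxon25, Taxon27, Taxon30, Taxon31, Taxon33, Taxon38, Taxon4, Taxon44, Taxon45, Taxon5, Taxon50, Taxon52, Taxon53, Taxon59, Taxon65, Taxon67

Tracing Taxon27: it sits inside (Taxon27,((Taxon16,Taxon45),(Taxon50,Taxon22))).
Tracing Taxon65: it sits inside (Taxon65,Taxon33).
Tracing Taxon4: it sits inside (Taxon2,Taxon4).
The smallest clade enclosing all 3 is the whole tree (their MRCA is the root), so the answer is all 24 tips in alphabetical order.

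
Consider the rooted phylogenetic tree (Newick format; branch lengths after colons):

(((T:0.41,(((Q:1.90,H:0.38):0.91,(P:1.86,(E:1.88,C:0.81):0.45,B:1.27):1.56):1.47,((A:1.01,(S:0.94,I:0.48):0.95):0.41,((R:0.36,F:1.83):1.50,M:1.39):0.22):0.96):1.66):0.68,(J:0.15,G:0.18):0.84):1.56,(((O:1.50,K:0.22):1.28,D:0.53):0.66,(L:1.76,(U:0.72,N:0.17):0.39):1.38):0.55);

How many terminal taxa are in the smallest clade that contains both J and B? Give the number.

15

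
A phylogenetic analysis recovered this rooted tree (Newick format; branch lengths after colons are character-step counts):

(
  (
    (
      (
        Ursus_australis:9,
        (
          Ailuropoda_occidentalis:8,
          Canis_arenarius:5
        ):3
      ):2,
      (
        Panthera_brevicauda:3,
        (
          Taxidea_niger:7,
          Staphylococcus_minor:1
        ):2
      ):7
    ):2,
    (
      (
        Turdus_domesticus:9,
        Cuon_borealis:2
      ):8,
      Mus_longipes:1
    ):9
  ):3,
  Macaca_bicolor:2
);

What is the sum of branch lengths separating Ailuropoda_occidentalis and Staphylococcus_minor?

The path runs Ailuropoda_occidentalis → … → MRCA → … → Staphylococcus_minor; the MRCA is the node subtending ((Ursus_australis,(Ailuropoda_occidentalis,Canis_arenarius)),(Panthera_brevicauda,(Taxidea_niger,Staphylococcus_minor))).
Branch lengths along that path: 8 + 3 + 2 + 7 + 2 + 1 = 23.

23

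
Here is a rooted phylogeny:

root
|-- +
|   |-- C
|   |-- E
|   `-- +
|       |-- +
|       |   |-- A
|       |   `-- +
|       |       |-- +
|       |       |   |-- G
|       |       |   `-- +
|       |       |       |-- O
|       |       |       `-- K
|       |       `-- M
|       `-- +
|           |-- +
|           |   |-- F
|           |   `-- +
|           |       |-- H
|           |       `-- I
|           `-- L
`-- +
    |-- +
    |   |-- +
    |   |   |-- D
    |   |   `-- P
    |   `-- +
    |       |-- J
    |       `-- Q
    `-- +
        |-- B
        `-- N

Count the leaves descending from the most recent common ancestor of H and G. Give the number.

The MRCA of H and G is the node subtending ((A,((G,(O,K)),M)),((F,(H,I)),L)).
That clade contains 9 terminal taxa: A, F, G, H, I, K, L, M, O.

9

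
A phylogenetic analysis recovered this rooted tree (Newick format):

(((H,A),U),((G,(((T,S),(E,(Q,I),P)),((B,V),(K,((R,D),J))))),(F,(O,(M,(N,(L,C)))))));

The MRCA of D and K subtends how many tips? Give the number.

4

The MRCA of D and K is the node subtending (K,((R,D),J)).
That clade contains 4 terminal taxa: D, J, K, R.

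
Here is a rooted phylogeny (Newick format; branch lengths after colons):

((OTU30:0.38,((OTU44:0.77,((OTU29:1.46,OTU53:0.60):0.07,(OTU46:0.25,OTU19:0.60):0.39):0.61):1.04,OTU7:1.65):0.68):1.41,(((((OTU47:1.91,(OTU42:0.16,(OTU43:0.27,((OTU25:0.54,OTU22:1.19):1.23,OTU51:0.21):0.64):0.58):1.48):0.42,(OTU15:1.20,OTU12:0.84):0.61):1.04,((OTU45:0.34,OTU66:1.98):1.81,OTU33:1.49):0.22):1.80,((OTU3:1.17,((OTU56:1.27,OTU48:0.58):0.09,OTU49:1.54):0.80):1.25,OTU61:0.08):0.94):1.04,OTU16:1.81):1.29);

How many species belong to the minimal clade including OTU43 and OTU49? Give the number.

The MRCA of OTU43 and OTU49 is the node subtending ((((OTU47,(OTU42,(OTU43,((OTU25,OTU22),OTU51)))),(OTU15,OTU12)),((OTU45,OTU66),OTU33)),((OTU3,((OTU56,OTU48),OTU49)),OTU61)).
That clade contains 16 terminal taxa: OTU12, OTU15, OTU22, OTU25, OTU3, OTU33, OTU42, OTU43, OTU45, OTU47, OTU48, OTU49, OTU51, OTU56, OTU61, OTU66.

16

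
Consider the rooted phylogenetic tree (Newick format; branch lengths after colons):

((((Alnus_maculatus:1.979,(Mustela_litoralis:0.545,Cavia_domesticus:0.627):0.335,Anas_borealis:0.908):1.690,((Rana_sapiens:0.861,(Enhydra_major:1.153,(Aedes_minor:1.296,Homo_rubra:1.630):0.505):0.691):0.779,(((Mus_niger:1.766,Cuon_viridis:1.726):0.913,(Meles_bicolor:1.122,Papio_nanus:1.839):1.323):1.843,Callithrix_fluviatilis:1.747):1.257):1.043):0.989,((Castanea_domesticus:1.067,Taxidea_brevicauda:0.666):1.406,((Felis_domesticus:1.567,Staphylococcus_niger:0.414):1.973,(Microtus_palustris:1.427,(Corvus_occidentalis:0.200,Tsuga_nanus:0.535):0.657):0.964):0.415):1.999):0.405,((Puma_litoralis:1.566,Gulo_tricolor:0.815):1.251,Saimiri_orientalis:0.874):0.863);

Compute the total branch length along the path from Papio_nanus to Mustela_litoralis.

9.875

The path runs Papio_nanus → … → MRCA → … → Mustela_litoralis; the MRCA is the node subtending ((Alnus_maculatus,(Mustela_litoralis,Cavia_domesticus),Anas_borealis),((Rana_sapiens,(Enhydra_major,(Aedes_minor,Homo_rubra))),(((Mus_niger,Cuon_viridis),(Meles_bicolor,Papio_nanus)),Callithrix_fluviatilis))).
Branch lengths along that path: 1.839 + 1.323 + 1.843 + 1.257 + 1.043 + 1.690 + 0.335 + 0.545 = 9.875.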